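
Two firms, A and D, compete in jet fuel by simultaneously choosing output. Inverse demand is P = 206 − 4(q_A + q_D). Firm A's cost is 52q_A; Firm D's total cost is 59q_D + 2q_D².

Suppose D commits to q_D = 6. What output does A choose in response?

Firm A's profit: π = q_A(206 − 4(q_A + q_D)) − 52q_A.
∂π/∂q_A = 154 − 8q_A − 4q_D = 0, so q_A = 19.25 − 0.5q_D.
At q_D = 6: q_A = 19.25 − 0.5·6 = 16.25.

16.25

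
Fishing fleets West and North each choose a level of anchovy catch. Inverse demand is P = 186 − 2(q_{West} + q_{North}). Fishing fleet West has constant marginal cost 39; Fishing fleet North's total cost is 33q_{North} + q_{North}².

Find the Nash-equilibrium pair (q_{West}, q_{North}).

Fishing fleet West's profit: π = q_{West}(186 − 2(q_{West} + q_{North})) − 39q_{West}.
∂π/∂q_{West} = 147 − 4q_{West} − 2q_{North} = 0, so q_{West} = 36.75 − 0.5q_{North}.
For North: ∂π/∂q_{North} = 153 − 6q_{North} − 2q_{West} = 0 ⇒ q_{North} = 25.5 − (1/3)q_{West}.
Plugging q_{North} into West's best response: q_{West} = 36.75 − 0.5(25.5 − (1/3)q_{West}) ⇒ (5/6)q_{West} = 24, so q_{West} = 28.8.
Then q_{North} = 25.5 − (1/3)·28.8 = 15.9.

28.8, 15.9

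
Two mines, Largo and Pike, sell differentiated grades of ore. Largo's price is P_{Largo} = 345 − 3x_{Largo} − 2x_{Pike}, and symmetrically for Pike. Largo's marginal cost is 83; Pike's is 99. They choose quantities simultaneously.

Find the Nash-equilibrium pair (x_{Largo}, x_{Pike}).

33.75, 29.75

Mine Largo's profit: π = x_{Largo}(345 − 3x_{Largo} − 2x_{Pike}) − 83x_{Largo}.
∂π/∂x_{Largo} = 262 − 6x_{Largo} − 2x_{Pike} = 0 ⇒ x_{Largo} = 131/3 − (1/3)x_{Pike}.
Similarly x_{Pike} = 41 − (1/3)x_{Largo}.
Plugging x_{Pike} into Largo's best response: x_{Largo} = 131/3 − (1/3)(41 − (1/3)x_{Largo}) ⇒ (8/9)x_{Largo} = 30, so x_{Largo} = 33.75.
Then x_{Pike} = 41 − (1/3)·33.75 = 29.75.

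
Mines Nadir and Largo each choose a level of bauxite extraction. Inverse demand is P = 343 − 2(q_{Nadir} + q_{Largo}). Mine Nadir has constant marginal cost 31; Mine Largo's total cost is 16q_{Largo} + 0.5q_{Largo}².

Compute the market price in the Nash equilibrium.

144.25

Mine Nadir's profit: π = q_{Nadir}(343 − 2(q_{Nadir} + q_{Largo})) − 31q_{Nadir}.
∂π/∂q_{Nadir} = 312 − 4q_{Nadir} − 2q_{Largo} = 0, so q_{Nadir} = 78 − 0.5q_{Largo}.
For Largo: ∂π/∂q_{Largo} = 327 − 5q_{Largo} − 2q_{Nadir} = 0 ⇒ q_{Largo} = 65.4 − 0.4q_{Nadir}.
Solving the two reaction functions simultaneously: (1 − (−0.5)(−0.4))q_{Nadir} = 78 − 0.5·65.4, so 0.8q_{Nadir} = 45.3 and q_{Nadir} = 56.625.
Then q_{Largo} = 65.4 − 0.4·56.625 = 42.75.
Equilibrium price: P = 343 − 2·99.375 = 144.25.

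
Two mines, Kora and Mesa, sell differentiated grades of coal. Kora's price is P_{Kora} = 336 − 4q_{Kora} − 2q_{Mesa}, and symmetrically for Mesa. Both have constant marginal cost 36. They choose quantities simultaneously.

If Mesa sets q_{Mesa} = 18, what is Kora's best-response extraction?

33

Mine Kora's profit: π = q_{Kora}(336 − 4q_{Kora} − 2q_{Mesa}) − 36q_{Kora}.
∂π/∂q_{Kora} = 300 − 8q_{Kora} − 2q_{Mesa} = 0 ⇒ q_{Kora} = 37.5 − 0.25q_{Mesa}.
At q_{Mesa} = 18: q_{Kora} = 37.5 − 0.25·18 = 33.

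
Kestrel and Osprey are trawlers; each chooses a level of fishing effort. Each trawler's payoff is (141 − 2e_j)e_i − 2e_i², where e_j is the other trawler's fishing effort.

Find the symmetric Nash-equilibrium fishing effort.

Kestrel's payoff is (141 − 2e_O)e_K − 2e_K².
∂π/∂e_K = 141 − 2e_O − 4e_K = 0, so e_K = 35.25 − 0.5e_O.
Setting e_K = e_O in the reaction function: e_K = 35.25 − 0.5e_K, so e_K = 35.25 / 1.5 = 23.5.

23.5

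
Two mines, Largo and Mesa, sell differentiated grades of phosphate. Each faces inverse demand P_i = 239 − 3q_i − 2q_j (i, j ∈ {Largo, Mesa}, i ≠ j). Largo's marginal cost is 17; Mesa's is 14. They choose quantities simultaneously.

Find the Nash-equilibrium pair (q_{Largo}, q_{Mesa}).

27.5625, 28.3125

Mine Largo's profit: π = q_{Largo}(239 − 3q_{Largo} − 2q_{Mesa}) − 17q_{Largo}.
∂π/∂q_{Largo} = 222 − 6q_{Largo} − 2q_{Mesa} = 0 ⇒ q_{Largo} = 37 − (1/3)q_{Mesa}.
Similarly q_{Mesa} = 37.5 − (1/3)q_{Largo}.
Plugging q_{Mesa} into Largo's best response: q_{Largo} = 37 − (1/3)(37.5 − (1/3)q_{Largo}) ⇒ (8/9)q_{Largo} = 24.5, so q_{Largo} = 27.5625.
Then q_{Mesa} = 37.5 − (1/3)·27.5625 = 28.3125.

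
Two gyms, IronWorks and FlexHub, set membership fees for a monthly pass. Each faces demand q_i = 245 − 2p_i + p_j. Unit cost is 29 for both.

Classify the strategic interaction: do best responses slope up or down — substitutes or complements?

strategic complements

IronWorks's profit: π = (p_{IronWorks} − 29)(245 − 2p_{IronWorks} + p_{FlexHub}).
∂π/∂p_{IronWorks} = 303 − 4p_{IronWorks} + p_{FlexHub} = 0 ⇒ p_{IronWorks} = 75.75 + 0.25p_{FlexHub}.
The best-response slope dp_{IronWorks}/dp_{FlexHub} = 0.25 > 0: the reaction function is upward-sloping, so the choices are strategic complements.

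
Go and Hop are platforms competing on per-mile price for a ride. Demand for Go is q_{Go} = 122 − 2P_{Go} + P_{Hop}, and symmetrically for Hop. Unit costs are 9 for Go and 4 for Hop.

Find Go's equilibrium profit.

Go's profit: π = (P_{Go} − 9)(122 − 2P_{Go} + P_{Hop}).
∂π/∂P_{Go} = 140 − 4P_{Go} + P_{Hop} = 0 ⇒ P_{Go} = 35 + 0.25P_{Hop}.
Similarly P_{Hop} = 32.5 + 0.25P_{Go}.
Substituting the second reaction function into the first: P_{Go} = 35 + 0.25(32.5 + 0.25P_{Go}), which gives 0.9375P_{Go} = 43.125 ⇒ P_{Go} = 46.
Then P_{Hop} = 32.5 + 0.25·46 = 44.
q_{Go} = 122 − 2·46 + 44 = 74.
Profit = (46 − 9)·74 = 2738.

2738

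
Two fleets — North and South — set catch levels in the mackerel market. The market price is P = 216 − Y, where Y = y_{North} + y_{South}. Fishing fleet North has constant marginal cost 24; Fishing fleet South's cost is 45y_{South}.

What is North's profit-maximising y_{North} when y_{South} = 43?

Fishing fleet North's profit: π = y_{North}(216 − (y_{North} + y_{South})) − 24y_{North}.
∂π/∂y_{North} = 192 − 2y_{North} − y_{South} = 0, so y_{North} = 96 − 0.5y_{South}.
At y_{South} = 43: y_{North} = 96 − 0.5·43 = 74.5.

74.5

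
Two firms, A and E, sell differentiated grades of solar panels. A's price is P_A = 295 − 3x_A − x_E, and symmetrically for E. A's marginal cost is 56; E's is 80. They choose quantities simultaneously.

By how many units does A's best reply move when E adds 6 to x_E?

-1

Firm A's profit: π = x_A(295 − 3x_A − x_E) − 56x_A.
∂π/∂x_A = 239 − 6x_A − x_E = 0 ⇒ x_A = 239/6 − (1/6)x_E.
The reaction-function slope is −1/6, so a 6-unit rise in x_E moves x_A by −1/6 × 6 = −1. A's best response falls — the actions are strategic substitutes.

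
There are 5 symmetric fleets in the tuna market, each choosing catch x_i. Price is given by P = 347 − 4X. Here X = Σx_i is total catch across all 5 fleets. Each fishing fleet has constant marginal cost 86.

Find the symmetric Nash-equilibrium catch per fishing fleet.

A representative fishing fleet's profit is π_i = x_i(347 − 4X) − 86x_i, with X = x_i + Σ_{j≠i} x_j.
First-order condition: 261 − 8x_i − 4Σ_{j≠i} x_j = 0.
Imposing symmetry (x_j = x for all j) turns Σ_{j≠i} x_j into 4x, so 261 = 24x and x = 10.875.

10.875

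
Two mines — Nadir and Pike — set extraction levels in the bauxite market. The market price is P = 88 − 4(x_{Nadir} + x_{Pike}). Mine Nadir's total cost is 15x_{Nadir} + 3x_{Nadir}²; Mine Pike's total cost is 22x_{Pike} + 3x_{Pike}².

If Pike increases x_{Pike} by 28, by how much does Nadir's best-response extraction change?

Mine Nadir's profit: π = x_{Nadir}(88 − 4(x_{Nadir} + x_{Pike})) − 15x_{Nadir} − 3x_{Nadir}².
∂π/∂x_{Nadir} = 73 − 14x_{Nadir} − 4x_{Pike} = 0, so x_{Nadir} = 73/14 − (2/7)x_{Pike}.
The reaction-function slope is −2/7, so a 28-unit rise in x_{Pike} moves x_{Nadir} by −2/7 × 28 = −8. Nadir's best response falls — the actions are strategic substitutes.

-8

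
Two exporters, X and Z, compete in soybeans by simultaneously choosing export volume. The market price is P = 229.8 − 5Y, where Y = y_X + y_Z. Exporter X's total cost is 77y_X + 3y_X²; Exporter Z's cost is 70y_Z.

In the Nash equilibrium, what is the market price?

Exporter X's profit: π = y_X(229.8 − 5(y_X + y_Z)) − 77y_X − 3y_X².
∂π/∂y_X = 152.8 − 16y_X − 5y_Z = 0, so y_X = 9.55 − 0.3125y_Z.
For Z: ∂π/∂y_Z = 159.8 − 10y_Z − 5y_X = 0 ⇒ y_Z = 15.98 − 0.5y_X.
Substituting the second reaction function into the first: y_X = 9.55 − 0.3125(15.98 − 0.5y_X), which gives (27/32)y_X = 729/160 ⇒ y_X = 5.4.
Then y_Z = 15.98 − 0.5·5.4 = 13.28.
Equilibrium price: P = 229.8 − 5·18.68 = 136.4.

136.4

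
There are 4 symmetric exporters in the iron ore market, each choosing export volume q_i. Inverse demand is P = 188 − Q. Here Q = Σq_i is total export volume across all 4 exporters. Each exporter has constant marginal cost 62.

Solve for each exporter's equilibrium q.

A representative exporter's profit is π_i = q_i(188 − Q) − 62q_i, with Q = q_i + Σ_{j≠i} q_j.
First-order condition: 126 − 2q_i − Σ_{j≠i} q_j = 0.
Imposing symmetry (q_j = q for all j) turns Σ_{j≠i} q_j into 3q, so 126 = 5q and q = 25.2.

25.2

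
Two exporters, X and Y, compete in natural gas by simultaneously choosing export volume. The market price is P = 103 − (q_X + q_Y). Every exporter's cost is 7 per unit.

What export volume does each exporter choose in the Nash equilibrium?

32

Exporter X's profit: π = q_X(103 − (q_X + q_Y)) − 7q_X.
∂π/∂q_X = 96 − 2q_X − q_Y = 0, so q_X = 48 − 0.5q_Y.
By symmetry q_Y = q_X; substituting into the reaction function, 1.5q_X = 48 and q_X = 32.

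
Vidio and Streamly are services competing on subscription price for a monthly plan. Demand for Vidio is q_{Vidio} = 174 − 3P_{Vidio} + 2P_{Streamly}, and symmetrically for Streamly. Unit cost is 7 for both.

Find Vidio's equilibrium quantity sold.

Vidio's profit: π = (P_{Vidio} − 7)(174 − 3P_{Vidio} + 2P_{Streamly}).
∂π/∂P_{Vidio} = 195 − 6P_{Vidio} + 2P_{Streamly} = 0 ⇒ P_{Vidio} = 32.5 + (1/3)P_{Streamly}.
By symmetry P_{Streamly} = P_{Vidio}; substituting into the reaction function, (2/3)P_{Vidio} = 32.5 and P_{Vidio} = 48.75.
q_{Vidio} = 174 − 3·48.75 + 2·48.75 = 125.25.

125.25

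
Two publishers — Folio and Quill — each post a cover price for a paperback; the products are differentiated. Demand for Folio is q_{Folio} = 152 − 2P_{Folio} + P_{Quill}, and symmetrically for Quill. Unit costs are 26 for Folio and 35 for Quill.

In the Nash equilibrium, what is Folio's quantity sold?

Folio's profit: π = (P_{Folio} − 26)(152 − 2P_{Folio} + P_{Quill}).
∂π/∂P_{Folio} = 204 − 4P_{Folio} + P_{Quill} = 0 ⇒ P_{Folio} = 51 + 0.25P_{Quill}.
Similarly P_{Quill} = 55.5 + 0.25P_{Folio}.
Plugging P_{Quill} into Folio's best response: P_{Folio} = 51 + 0.25(55.5 + 0.25P_{Folio}) ⇒ 0.9375P_{Folio} = 64.875, so P_{Folio} = 69.2.
Then P_{Quill} = 55.5 + 0.25·69.2 = 72.8.
q_{Folio} = 152 − 2·69.2 + 72.8 = 86.4.

86.4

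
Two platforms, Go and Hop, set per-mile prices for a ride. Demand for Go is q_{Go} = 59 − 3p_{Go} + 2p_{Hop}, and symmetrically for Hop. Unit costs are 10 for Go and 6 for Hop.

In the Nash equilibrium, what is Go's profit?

Go's profit: π = (p_{Go} − 10)(59 − 3p_{Go} + 2p_{Hop}).
∂π/∂p_{Go} = 89 − 6p_{Go} + 2p_{Hop} = 0 ⇒ p_{Go} = 89/6 + (1/3)p_{Hop}.
Similarly p_{Hop} = 77/6 + (1/3)p_{Go}.
Substituting the second reaction function into the first: p_{Go} = 89/6 + (1/3)(77/6 + (1/3)p_{Go}), which gives (8/9)p_{Go} = 172/9 ⇒ p_{Go} = 21.5.
Then p_{Hop} = 77/6 + (1/3)·21.5 = 20.
q_{Go} = 59 − 3·21.5 + 2·20 = 34.5.
Profit = (21.5 − 10)·34.5 = 396.75.

396.75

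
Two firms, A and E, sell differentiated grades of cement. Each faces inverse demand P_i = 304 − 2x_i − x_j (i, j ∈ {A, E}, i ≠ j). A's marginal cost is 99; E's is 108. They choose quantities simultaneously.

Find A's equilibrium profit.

3461.12

Firm A's profit: π = x_A(304 − 2x_A − x_E) − 99x_A.
∂π/∂x_A = 205 − 4x_A − x_E = 0 ⇒ x_A = 51.25 − 0.25x_E.
Similarly x_E = 49 − 0.25x_A.
Plugging x_E into A's best response: x_A = 51.25 − 0.25(49 − 0.25x_A) ⇒ 0.9375x_A = 39, so x_A = 41.6.
Then x_E = 49 − 0.25·41.6 = 38.6.
P_A = 304 − 2·41.6 − 38.6 = 182.2.
Profit = (182.2 − 99)·41.6 = 3461.12.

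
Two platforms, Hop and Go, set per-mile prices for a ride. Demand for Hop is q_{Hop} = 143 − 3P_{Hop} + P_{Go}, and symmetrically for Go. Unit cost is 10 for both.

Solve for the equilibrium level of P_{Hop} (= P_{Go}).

Hop's profit: π = (P_{Hop} − 10)(143 − 3P_{Hop} + P_{Go}).
∂π/∂P_{Hop} = 173 − 6P_{Hop} + P_{Go} = 0 ⇒ P_{Hop} = 173/6 + (1/6)P_{Go}.
The game is symmetric, so in equilibrium P_{Go} = P_{Hop}: the reaction function gives (5/6)P_{Hop} = 173/6, hence P_{Hop} = 34.6.

34.6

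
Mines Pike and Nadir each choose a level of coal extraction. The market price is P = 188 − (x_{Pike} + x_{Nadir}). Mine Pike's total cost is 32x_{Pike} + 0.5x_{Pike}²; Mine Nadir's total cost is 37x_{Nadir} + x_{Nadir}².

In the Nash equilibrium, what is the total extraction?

70

Mine Pike's profit: π = x_{Pike}(188 − (x_{Pike} + x_{Nadir})) − 32x_{Pike} − 0.5x_{Pike}².
∂π/∂x_{Pike} = 156 − 3x_{Pike} − x_{Nadir} = 0, so x_{Pike} = 52 − (1/3)x_{Nadir}.
For Nadir: ∂π/∂x_{Nadir} = 151 − 4x_{Nadir} − x_{Pike} = 0 ⇒ x_{Nadir} = 37.75 − 0.25x_{Pike}.
Substituting the second reaction function into the first: x_{Pike} = 52 − (1/3)(37.75 − 0.25x_{Pike}), which gives (11/12)x_{Pike} = 473/12 ⇒ x_{Pike} = 43.
Then x_{Nadir} = 37.75 − 0.25·43 = 27.
Total extraction: 43 + 27 = 70.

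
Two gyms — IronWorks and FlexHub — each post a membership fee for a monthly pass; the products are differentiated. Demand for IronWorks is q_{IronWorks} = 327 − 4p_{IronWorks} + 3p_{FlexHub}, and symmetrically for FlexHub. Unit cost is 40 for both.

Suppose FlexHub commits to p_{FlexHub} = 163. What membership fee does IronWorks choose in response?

122

IronWorks's profit: π = (p_{IronWorks} − 40)(327 − 4p_{IronWorks} + 3p_{FlexHub}).
∂π/∂p_{IronWorks} = 487 − 8p_{IronWorks} + 3p_{FlexHub} = 0 ⇒ p_{IronWorks} = 60.875 + 0.375p_{FlexHub}.
At p_{FlexHub} = 163: p_{IronWorks} = 60.875 + 0.375·163 = 122.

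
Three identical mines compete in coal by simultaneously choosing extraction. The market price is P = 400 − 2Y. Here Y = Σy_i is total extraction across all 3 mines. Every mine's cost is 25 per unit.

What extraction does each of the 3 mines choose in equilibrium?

46.875

A representative mine's profit is π_i = y_i(400 − 2Y) − 25y_i, with Y = y_i + Σ_{j≠i} y_j.
First-order condition: 375 − 4y_i − 2Σ_{j≠i} y_j = 0.
Imposing symmetry (y_j = y for all j) turns Σ_{j≠i} y_j into 2y, so 375 = 8y and y = 46.875.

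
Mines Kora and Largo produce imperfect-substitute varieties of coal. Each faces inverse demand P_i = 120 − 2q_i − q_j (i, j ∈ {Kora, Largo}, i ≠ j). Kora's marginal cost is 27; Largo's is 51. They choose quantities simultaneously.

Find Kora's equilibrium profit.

Mine Kora's profit: π = q_{Kora}(120 − 2q_{Kora} − q_{Largo}) − 27q_{Kora}.
∂π/∂q_{Kora} = 93 − 4q_{Kora} − q_{Largo} = 0 ⇒ q_{Kora} = 23.25 − 0.25q_{Largo}.
Similarly q_{Largo} = 17.25 − 0.25q_{Kora}.
Plugging q_{Largo} into Kora's best response: q_{Kora} = 23.25 − 0.25(17.25 − 0.25q_{Kora}) ⇒ 0.9375q_{Kora} = 18.9375, so q_{Kora} = 20.2.
Then q_{Largo} = 17.25 − 0.25·20.2 = 12.2.
P_{Kora} = 120 − 2·20.2 − 12.2 = 67.4.
Profit = (67.4 − 27)·20.2 = 816.08.

816.08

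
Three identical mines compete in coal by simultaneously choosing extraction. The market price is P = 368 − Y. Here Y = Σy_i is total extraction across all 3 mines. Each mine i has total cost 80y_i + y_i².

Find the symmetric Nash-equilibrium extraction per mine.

A representative mine's profit is π_i = y_i(368 − Y) − 80y_i − y_i², with Y = y_i + Σ_{j≠i} y_j.
First-order condition: 288 − 4y_i − Σ_{j≠i} y_j = 0.
With identical mines, set every y_j = y: then 288 − 4y − 2y = 0, i.e. y = 288/6 = 48.

48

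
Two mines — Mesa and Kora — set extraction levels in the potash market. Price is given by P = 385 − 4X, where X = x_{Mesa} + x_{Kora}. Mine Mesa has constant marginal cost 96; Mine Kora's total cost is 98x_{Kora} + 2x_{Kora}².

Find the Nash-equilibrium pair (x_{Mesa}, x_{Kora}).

Mine Mesa's profit: π = x_{Mesa}(385 − 4(x_{Mesa} + x_{Kora})) − 96x_{Mesa}.
∂π/∂x_{Mesa} = 289 − 8x_{Mesa} − 4x_{Kora} = 0, so x_{Mesa} = 36.125 − 0.5x_{Kora}.
For Kora: ∂π/∂x_{Kora} = 287 − 12x_{Kora} − 4x_{Mesa} = 0 ⇒ x_{Kora} = 287/12 − (1/3)x_{Mesa}.
Solving the two reaction functions simultaneously: (1 − (−0.5)(−1/3))x_{Mesa} = 36.125 − 0.5·(287/12), so (5/6)x_{Mesa} = 145/6 and x_{Mesa} = 29.
Then x_{Kora} = 287/12 − (1/3)·29 = 14.25.

29, 14.25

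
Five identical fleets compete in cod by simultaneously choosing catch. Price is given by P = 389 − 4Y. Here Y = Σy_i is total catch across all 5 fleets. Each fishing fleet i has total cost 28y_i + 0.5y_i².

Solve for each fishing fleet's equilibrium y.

14.44

A representative fishing fleet's profit is π_i = y_i(389 − 4Y) − 28y_i − 0.5y_i², with Y = y_i + Σ_{j≠i} y_j.
First-order condition: 361 − 9y_i − 4Σ_{j≠i} y_j = 0.
With identical fishing fleets, set every y_j = y: then 361 − 9y − 16y = 0, i.e. y = 361/25 = 14.44.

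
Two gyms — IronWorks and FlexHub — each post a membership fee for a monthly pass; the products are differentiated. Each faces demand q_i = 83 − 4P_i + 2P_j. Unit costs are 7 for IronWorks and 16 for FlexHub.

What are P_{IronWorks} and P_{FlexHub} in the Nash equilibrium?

IronWorks's profit: π = (P_{IronWorks} − 7)(83 − 4P_{IronWorks} + 2P_{FlexHub}).
∂π/∂P_{IronWorks} = 111 − 8P_{IronWorks} + 2P_{FlexHub} = 0 ⇒ P_{IronWorks} = 13.875 + 0.25P_{FlexHub}.
Similarly P_{FlexHub} = 18.375 + 0.25P_{IronWorks}.
Solving the two reaction functions simultaneously: (1 − (0.25)(0.25))P_{IronWorks} = 13.875 + 0.25·18.375, so 0.9375P_{IronWorks} = 591/32 and P_{IronWorks} = 19.7.
Then P_{FlexHub} = 18.375 + 0.25·19.7 = 23.3.

19.7, 23.3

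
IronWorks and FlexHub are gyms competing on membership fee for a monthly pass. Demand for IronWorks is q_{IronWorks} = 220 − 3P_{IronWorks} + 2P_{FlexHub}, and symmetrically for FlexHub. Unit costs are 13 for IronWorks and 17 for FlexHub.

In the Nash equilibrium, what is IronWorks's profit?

8268.75

IronWorks's profit: π = (P_{IronWorks} − 13)(220 − 3P_{IronWorks} + 2P_{FlexHub}).
∂π/∂P_{IronWorks} = 259 − 6P_{IronWorks} + 2P_{FlexHub} = 0 ⇒ P_{IronWorks} = 259/6 + (1/3)P_{FlexHub}.
Similarly P_{FlexHub} = 271/6 + (1/3)P_{IronWorks}.
Solving the two reaction functions simultaneously: (1 − (1/3)(1/3))P_{IronWorks} = 259/6 + (1/3)·(271/6), so (8/9)P_{IronWorks} = 524/9 and P_{IronWorks} = 65.5.
Then P_{FlexHub} = 271/6 + (1/3)·65.5 = 67.
q_{IronWorks} = 220 − 3·65.5 + 2·67 = 157.5.
Profit = (65.5 − 13)·157.5 = 8268.75.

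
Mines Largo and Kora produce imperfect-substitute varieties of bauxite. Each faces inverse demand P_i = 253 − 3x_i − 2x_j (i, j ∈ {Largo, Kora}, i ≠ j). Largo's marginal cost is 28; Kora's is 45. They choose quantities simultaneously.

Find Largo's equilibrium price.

Mine Largo's profit: π = x_{Largo}(253 − 3x_{Largo} − 2x_{Kora}) − 28x_{Largo}.
∂π/∂x_{Largo} = 225 − 6x_{Largo} − 2x_{Kora} = 0 ⇒ x_{Largo} = 37.5 − (1/3)x_{Kora}.
Similarly x_{Kora} = 104/3 − (1/3)x_{Largo}.
Substituting the second reaction function into the first: x_{Largo} = 37.5 − (1/3)(104/3 − (1/3)x_{Largo}), which gives (8/9)x_{Largo} = 467/18 ⇒ x_{Largo} = 29.1875.
Then x_{Kora} = 104/3 − (1/3)·29.1875 = 24.9375.
P_{Largo} = 253 − 3·29.1875 − 2·24.9375 = 115.5625.

115.5625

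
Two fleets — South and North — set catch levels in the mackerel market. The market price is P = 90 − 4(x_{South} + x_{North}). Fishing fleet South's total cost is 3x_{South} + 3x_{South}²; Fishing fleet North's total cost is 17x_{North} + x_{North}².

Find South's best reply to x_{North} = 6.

Fishing fleet South's profit: π = x_{South}(90 − 4(x_{South} + x_{North})) − 3x_{South} − 3x_{South}².
∂π/∂x_{South} = 87 − 14x_{South} − 4x_{North} = 0, so x_{South} = 87/14 − (2/7)x_{North}.
At x_{North} = 6: x_{South} = 87/14 − (2/7)·6 = 4.5.

4.5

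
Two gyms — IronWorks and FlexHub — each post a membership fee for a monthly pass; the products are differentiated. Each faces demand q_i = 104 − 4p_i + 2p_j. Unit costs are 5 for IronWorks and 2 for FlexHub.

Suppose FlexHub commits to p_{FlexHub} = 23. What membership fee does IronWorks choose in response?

21.25

IronWorks's profit: π = (p_{IronWorks} − 5)(104 − 4p_{IronWorks} + 2p_{FlexHub}).
∂π/∂p_{IronWorks} = 124 − 8p_{IronWorks} + 2p_{FlexHub} = 0 ⇒ p_{IronWorks} = 15.5 + 0.25p_{FlexHub}.
At p_{FlexHub} = 23: p_{IronWorks} = 15.5 + 0.25·23 = 21.25.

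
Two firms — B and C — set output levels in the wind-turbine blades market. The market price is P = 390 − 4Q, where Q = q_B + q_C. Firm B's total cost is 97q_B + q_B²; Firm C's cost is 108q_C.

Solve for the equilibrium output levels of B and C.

Firm B's profit: π = q_B(390 − 4(q_B + q_C)) − 97q_B − q_B².
∂π/∂q_B = 293 − 10q_B − 4q_C = 0, so q_B = 29.3 − 0.4q_C.
For C: ∂π/∂q_C = 282 − 8q_C − 4q_B = 0 ⇒ q_C = 35.25 − 0.5q_B.
Solving the two reaction functions simultaneously: (1 − (−0.4)(−0.5))q_B = 29.3 − 0.4·35.25, so 0.8q_B = 15.2 and q_B = 19.
Then q_C = 35.25 − 0.5·19 = 25.75.

19, 25.75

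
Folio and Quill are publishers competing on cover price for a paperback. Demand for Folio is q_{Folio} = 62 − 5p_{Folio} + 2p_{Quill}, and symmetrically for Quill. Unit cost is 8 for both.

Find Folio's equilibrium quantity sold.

Folio's profit: π = (p_{Folio} − 8)(62 − 5p_{Folio} + 2p_{Quill}).
∂π/∂p_{Folio} = 102 − 10p_{Folio} + 2p_{Quill} = 0 ⇒ p_{Folio} = 10.2 + 0.2p_{Quill}.
The game is symmetric, so in equilibrium p_{Quill} = p_{Folio}: the reaction function gives 0.8p_{Folio} = 10.2, hence p_{Folio} = 12.75.
q_{Folio} = 62 − 5·12.75 + 2·12.75 = 23.75.

23.75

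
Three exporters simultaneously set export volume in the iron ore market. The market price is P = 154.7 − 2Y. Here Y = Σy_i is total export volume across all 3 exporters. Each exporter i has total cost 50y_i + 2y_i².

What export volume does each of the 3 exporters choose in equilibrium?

A representative exporter's profit is π_i = y_i(154.7 − 2Y) − 50y_i − 2y_i², with Y = y_i + Σ_{j≠i} y_j.
First-order condition: 104.7 − 8y_i − 2Σ_{j≠i} y_j = 0.
With identical exporters, set every y_j = y: then 104.7 − 8y − 4y = 0, i.e. y = 104.7/12 = 8.725.

8.725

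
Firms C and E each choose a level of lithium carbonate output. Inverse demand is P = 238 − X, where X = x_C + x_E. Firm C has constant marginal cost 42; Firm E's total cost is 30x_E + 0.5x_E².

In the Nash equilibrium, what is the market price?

118

Firm C's profit: π = x_C(238 − (x_C + x_E)) − 42x_C.
∂π/∂x_C = 196 − 2x_C − x_E = 0, so x_C = 98 − 0.5x_E.
For E: ∂π/∂x_E = 208 − 3x_E − x_C = 0 ⇒ x_E = 208/3 − (1/3)x_C.
Substituting the second reaction function into the first: x_C = 98 − 0.5(208/3 − (1/3)x_C), which gives (5/6)x_C = 190/3 ⇒ x_C = 76.
Then x_E = 208/3 − (1/3)·76 = 44.
Equilibrium price: P = 238 − 120 = 118.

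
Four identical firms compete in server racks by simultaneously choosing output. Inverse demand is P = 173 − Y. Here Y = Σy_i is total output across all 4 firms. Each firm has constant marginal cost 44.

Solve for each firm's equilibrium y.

25.8

A representative firm's profit is π_i = y_i(173 − Y) − 44y_i, with Y = y_i + Σ_{j≠i} y_j.
First-order condition: 129 − 2y_i − Σ_{j≠i} y_j = 0.
In a symmetric equilibrium every firm chooses the same y, so Σ_{j≠i} y_j = 3y. The condition becomes 129 − 5y = 0, giving y = 129/5 = 25.8.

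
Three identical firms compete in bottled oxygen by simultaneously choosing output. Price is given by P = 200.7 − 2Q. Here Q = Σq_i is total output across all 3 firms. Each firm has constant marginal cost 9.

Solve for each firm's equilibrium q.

23.9625

A representative firm's profit is π_i = q_i(200.7 − 2Q) − 9q_i, with Q = q_i + Σ_{j≠i} q_j.
First-order condition: 191.7 − 4q_i − 2Σ_{j≠i} q_j = 0.
In a symmetric equilibrium every firm chooses the same q, so Σ_{j≠i} q_j = 2q. The condition becomes 191.7 − 8q = 0, giving q = 191.7/8 = 23.9625.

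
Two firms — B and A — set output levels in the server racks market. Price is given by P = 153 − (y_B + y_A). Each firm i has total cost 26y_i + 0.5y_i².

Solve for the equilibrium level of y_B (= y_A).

31.75

Firm B's profit: π = y_B(153 − (y_B + y_A)) − 26y_B − 0.5y_B².
∂π/∂y_B = 127 − 3y_B − y_A = 0, so y_B = 127/3 − (1/3)y_A.
By symmetry y_A = y_B; substituting into the reaction function, (4/3)y_B = 127/3 and y_B = 31.75.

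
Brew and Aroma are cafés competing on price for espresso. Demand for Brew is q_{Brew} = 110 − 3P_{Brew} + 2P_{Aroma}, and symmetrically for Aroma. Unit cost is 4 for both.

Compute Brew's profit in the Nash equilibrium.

2106.75

Brew's profit: π = (P_{Brew} − 4)(110 − 3P_{Brew} + 2P_{Aroma}).
∂π/∂P_{Brew} = 122 − 6P_{Brew} + 2P_{Aroma} = 0 ⇒ P_{Brew} = 61/3 + (1/3)P_{Aroma}.
Setting P_{Brew} = P_{Aroma} in the reaction function: P_{Brew} = 61/3 + (1/3)P_{Brew}, so P_{Brew} = (61/3) / (2/3) = 30.5.
q_{Brew} = 110 − 3·30.5 + 2·30.5 = 79.5.
Profit = (30.5 − 4)·79.5 = 2106.75.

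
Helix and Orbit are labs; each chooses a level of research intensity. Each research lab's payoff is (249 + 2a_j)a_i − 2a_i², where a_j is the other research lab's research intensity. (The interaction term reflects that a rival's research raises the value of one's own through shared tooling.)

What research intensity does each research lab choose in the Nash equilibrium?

124.5

Helix's payoff is (249 + 2a_O)a_H − 2a_H².
∂π/∂a_H = 249 + 2a_O − 4a_H = 0, so a_H = 62.25 + 0.5a_O.
The game is symmetric, so in equilibrium a_O = a_H: the reaction function gives 0.5a_H = 62.25, hence a_H = 124.5.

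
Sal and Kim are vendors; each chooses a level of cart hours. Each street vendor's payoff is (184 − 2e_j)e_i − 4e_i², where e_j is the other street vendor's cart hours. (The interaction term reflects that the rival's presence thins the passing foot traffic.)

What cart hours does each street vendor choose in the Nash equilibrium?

Sal's payoff is (184 − 2e_K)e_S − 4e_S².
∂π/∂e_S = 184 − 2e_K − 8e_S = 0, so e_S = 23 − 0.25e_K.
Setting e_S = e_K in the reaction function: e_S = 23 − 0.25e_S, so e_S = 23 / 1.25 = 18.4.

18.4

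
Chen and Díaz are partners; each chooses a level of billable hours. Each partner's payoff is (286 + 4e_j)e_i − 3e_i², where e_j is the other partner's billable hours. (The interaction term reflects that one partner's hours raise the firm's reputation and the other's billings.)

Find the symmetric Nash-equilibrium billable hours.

Chen's payoff is (286 + 4e_D)e_C − 3e_C².
∂π/∂e_C = 286 + 4e_D − 6e_C = 0, so e_C = 143/3 + (2/3)e_D.
By symmetry e_D = e_C; substituting into the reaction function, (1/3)e_C = 143/3 and e_C = 143.

143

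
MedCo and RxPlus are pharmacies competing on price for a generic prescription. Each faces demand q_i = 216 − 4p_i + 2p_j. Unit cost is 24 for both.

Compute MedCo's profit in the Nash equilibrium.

MedCo's profit: π = (p_{MedCo} − 24)(216 − 4p_{MedCo} + 2p_{RxPlus}).
∂π/∂p_{MedCo} = 312 − 8p_{MedCo} + 2p_{RxPlus} = 0 ⇒ p_{MedCo} = 39 + 0.25p_{RxPlus}.
The game is symmetric, so in equilibrium p_{RxPlus} = p_{MedCo}: the reaction function gives 0.75p_{MedCo} = 39, hence p_{MedCo} = 52.
q_{MedCo} = 216 − 4·52 + 2·52 = 112.
Profit = (52 − 24)·112 = 3136.

3136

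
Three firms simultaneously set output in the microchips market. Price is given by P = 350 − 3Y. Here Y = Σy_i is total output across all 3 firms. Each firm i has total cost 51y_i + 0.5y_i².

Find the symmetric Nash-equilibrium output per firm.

23

A representative firm's profit is π_i = y_i(350 − 3Y) − 51y_i − 0.5y_i², with Y = y_i + Σ_{j≠i} y_j.
First-order condition: 299 − 7y_i − 3Σ_{j≠i} y_j = 0.
With identical firms, set every y_j = y: then 299 − 7y − 6y = 0, i.e. y = 299/13 = 23.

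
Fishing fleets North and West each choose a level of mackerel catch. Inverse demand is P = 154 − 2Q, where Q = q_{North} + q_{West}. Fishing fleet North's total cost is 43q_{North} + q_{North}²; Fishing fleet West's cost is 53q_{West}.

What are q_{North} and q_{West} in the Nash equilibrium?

12.1, 19.2

Fishing fleet North's profit: π = q_{North}(154 − 2(q_{North} + q_{West})) − 43q_{North} − q_{North}².
∂π/∂q_{North} = 111 − 6q_{North} − 2q_{West} = 0, so q_{North} = 18.5 − (1/3)q_{West}.
For West: ∂π/∂q_{West} = 101 − 4q_{West} − 2q_{North} = 0 ⇒ q_{West} = 25.25 − 0.5q_{North}.
Solving the two reaction functions simultaneously: (1 − (−1/3)(−0.5))q_{North} = 18.5 − (1/3)·25.25, so (5/6)q_{North} = 121/12 and q_{North} = 12.1.
Then q_{West} = 25.25 − 0.5·12.1 = 19.2.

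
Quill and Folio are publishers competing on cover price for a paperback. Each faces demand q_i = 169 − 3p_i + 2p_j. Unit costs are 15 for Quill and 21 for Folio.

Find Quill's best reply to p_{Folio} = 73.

Quill's profit: π = (p_{Quill} − 15)(169 − 3p_{Quill} + 2p_{Folio}).
∂π/∂p_{Quill} = 214 − 6p_{Quill} + 2p_{Folio} = 0 ⇒ p_{Quill} = 107/3 + (1/3)p_{Folio}.
At p_{Folio} = 73: p_{Quill} = 107/3 + (1/3)·73 = 60.

60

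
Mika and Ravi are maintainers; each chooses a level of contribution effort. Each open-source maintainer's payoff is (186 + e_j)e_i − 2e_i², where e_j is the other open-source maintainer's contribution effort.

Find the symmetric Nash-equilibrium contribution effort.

62

Mika's payoff is (186 + e_R)e_M − 2e_M².
∂π/∂e_M = 186 + e_R − 4e_M = 0, so e_M = 46.5 + 0.25e_R.
By symmetry e_R = e_M; substituting into the reaction function, 0.75e_M = 46.5 and e_M = 62.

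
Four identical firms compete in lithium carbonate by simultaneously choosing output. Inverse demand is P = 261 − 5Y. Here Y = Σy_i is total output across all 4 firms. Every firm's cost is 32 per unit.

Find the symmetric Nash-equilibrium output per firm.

9.16

A representative firm's profit is π_i = y_i(261 − 5Y) − 32y_i, with Y = y_i + Σ_{j≠i} y_j.
First-order condition: 229 − 10y_i − 5Σ_{j≠i} y_j = 0.
In a symmetric equilibrium every firm chooses the same y, so Σ_{j≠i} y_j = 3y. The condition becomes 229 − 25y = 0, giving y = 229/25 = 9.16.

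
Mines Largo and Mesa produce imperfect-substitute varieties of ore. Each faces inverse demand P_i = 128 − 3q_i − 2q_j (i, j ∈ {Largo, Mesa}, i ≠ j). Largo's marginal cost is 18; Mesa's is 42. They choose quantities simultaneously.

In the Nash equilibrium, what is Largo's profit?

697.6875

Mine Largo's profit: π = q_{Largo}(128 − 3q_{Largo} − 2q_{Mesa}) − 18q_{Largo}.
∂π/∂q_{Largo} = 110 − 6q_{Largo} − 2q_{Mesa} = 0 ⇒ q_{Largo} = 55/3 − (1/3)q_{Mesa}.
Similarly q_{Mesa} = 43/3 − (1/3)q_{Largo}.
Substituting the second reaction function into the first: q_{Largo} = 55/3 − (1/3)(43/3 − (1/3)q_{Largo}), which gives (8/9)q_{Largo} = 122/9 ⇒ q_{Largo} = 15.25.
Then q_{Mesa} = 43/3 − (1/3)·15.25 = 9.25.
P_{Largo} = 128 − 3·15.25 − 2·9.25 = 63.75.
Profit = (63.75 − 18)·15.25 = 697.6875.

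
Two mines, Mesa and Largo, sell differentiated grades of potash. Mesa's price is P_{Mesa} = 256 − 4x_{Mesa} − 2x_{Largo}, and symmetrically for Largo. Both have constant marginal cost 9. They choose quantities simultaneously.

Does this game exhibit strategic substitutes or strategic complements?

strategic substitutes

Mine Mesa's profit: π = x_{Mesa}(256 − 4x_{Mesa} − 2x_{Largo}) − 9x_{Mesa}.
∂π/∂x_{Mesa} = 247 − 8x_{Mesa} − 2x_{Largo} = 0 ⇒ x_{Mesa} = 30.875 − 0.25x_{Largo}.
The best-response slope dx_{Mesa}/dx_{Largo} = −0.25 < 0: the reaction function is downward-sloping, so the choices are strategic substitutes.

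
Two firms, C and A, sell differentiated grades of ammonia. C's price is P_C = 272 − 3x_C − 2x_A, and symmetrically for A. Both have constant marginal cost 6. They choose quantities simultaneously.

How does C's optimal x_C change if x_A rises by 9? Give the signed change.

-3

Firm C's profit: π = x_C(272 − 3x_C − 2x_A) − 6x_C.
∂π/∂x_C = 266 − 6x_C − 2x_A = 0 ⇒ x_C = 133/3 − (1/3)x_A.
The reaction-function slope is −1/3, so a 9-unit rise in x_A moves x_C by −1/3 × 9 = −3. C's best response falls — the actions are strategic substitutes.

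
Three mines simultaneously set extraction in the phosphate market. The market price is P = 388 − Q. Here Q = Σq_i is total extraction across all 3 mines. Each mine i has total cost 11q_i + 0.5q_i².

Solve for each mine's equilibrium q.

75.4

A representative mine's profit is π_i = q_i(388 − Q) − 11q_i − 0.5q_i², with Q = q_i + Σ_{j≠i} q_j.
First-order condition: 377 − 3q_i − Σ_{j≠i} q_j = 0.
With identical mines, set every q_j = q: then 377 − 3q − 2q = 0, i.e. q = 377/5 = 75.4.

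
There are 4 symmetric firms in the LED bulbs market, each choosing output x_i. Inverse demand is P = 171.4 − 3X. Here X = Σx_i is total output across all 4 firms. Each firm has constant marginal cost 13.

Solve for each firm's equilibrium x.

A representative firm's profit is π_i = x_i(171.4 − 3X) − 13x_i, with X = x_i + Σ_{j≠i} x_j.
First-order condition: 158.4 − 6x_i − 3Σ_{j≠i} x_j = 0.
Imposing symmetry (x_j = x for all j) turns Σ_{j≠i} x_j into 3x, so 158.4 = 15x and x = 10.56.

10.56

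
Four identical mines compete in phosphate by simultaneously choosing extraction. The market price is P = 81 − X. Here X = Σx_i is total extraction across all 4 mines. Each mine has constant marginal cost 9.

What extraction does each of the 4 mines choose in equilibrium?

A representative mine's profit is π_i = x_i(81 − X) − 9x_i, with X = x_i + Σ_{j≠i} x_j.
First-order condition: 72 − 2x_i − Σ_{j≠i} x_j = 0.
With identical mines, set every x_j = x: then 72 − 2x − 3x = 0, i.e. x = 72/5 = 14.4.

14.4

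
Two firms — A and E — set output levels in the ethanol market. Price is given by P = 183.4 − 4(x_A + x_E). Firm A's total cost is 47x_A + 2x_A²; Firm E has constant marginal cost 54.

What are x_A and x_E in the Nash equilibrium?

Firm A's profit: π = x_A(183.4 − 4(x_A + x_E)) − 47x_A − 2x_A².
∂π/∂x_A = 136.4 − 12x_A − 4x_E = 0, so x_A = 341/30 − (1/3)x_E.
For E: ∂π/∂x_E = 129.4 − 8x_E − 4x_A = 0 ⇒ x_E = 16.175 − 0.5x_A.
Solving the two reaction functions simultaneously: (1 − (−1/3)(−0.5))x_A = 341/30 − (1/3)·16.175, so (5/6)x_A = 5.975 and x_A = 7.17.
Then x_E = 16.175 − 0.5·7.17 = 12.59.

7.17, 12.59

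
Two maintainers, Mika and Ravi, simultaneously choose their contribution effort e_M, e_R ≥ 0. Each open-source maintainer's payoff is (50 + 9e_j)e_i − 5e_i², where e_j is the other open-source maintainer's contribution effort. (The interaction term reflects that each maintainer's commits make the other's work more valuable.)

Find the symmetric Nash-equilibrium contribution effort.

Mika's payoff is (50 + 9e_R)e_M − 5e_M².
∂π/∂e_M = 50 + 9e_R − 10e_M = 0, so e_M = 5 + 0.9e_R.
Setting e_M = e_R in the reaction function: e_M = 5 + 0.9e_M, so e_M = 5 / 0.1 = 50.

50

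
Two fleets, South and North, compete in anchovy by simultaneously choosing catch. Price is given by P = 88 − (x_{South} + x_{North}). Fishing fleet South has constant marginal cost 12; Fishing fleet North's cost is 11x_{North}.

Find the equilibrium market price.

37

Fishing fleet South's profit: π = x_{South}(88 − (x_{South} + x_{North})) − 12x_{South}.
∂π/∂x_{South} = 76 − 2x_{South} − x_{North} = 0, so x_{South} = 38 − 0.5x_{North}.
By the same steps for North: x_{North} = 38.5 − 0.5x_{South}.
Substituting the second reaction function into the first: x_{South} = 38 − 0.5(38.5 − 0.5x_{South}), which gives 0.75x_{South} = 18.75 ⇒ x_{South} = 25.
Then x_{North} = 38.5 − 0.5·25 = 26.
Equilibrium price: P = 88 − 51 = 37.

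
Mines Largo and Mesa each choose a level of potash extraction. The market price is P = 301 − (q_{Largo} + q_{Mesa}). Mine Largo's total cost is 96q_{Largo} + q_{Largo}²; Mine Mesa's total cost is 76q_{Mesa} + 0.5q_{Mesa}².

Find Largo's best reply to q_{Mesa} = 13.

Mine Largo's profit: π = q_{Largo}(301 − (q_{Largo} + q_{Mesa})) − 96q_{Largo} − q_{Largo}².
∂π/∂q_{Largo} = 205 − 4q_{Largo} − q_{Mesa} = 0, so q_{Largo} = 51.25 − 0.25q_{Mesa}.
At q_{Mesa} = 13: q_{Largo} = 51.25 − 0.25·13 = 48.

48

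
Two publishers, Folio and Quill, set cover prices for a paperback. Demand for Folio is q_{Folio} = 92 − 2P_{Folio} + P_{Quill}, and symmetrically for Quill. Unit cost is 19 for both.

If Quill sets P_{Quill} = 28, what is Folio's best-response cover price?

39.5

Folio's profit: π = (P_{Folio} − 19)(92 − 2P_{Folio} + P_{Quill}).
∂π/∂P_{Folio} = 130 − 4P_{Folio} + P_{Quill} = 0 ⇒ P_{Folio} = 32.5 + 0.25P_{Quill}.
At P_{Quill} = 28: P_{Folio} = 32.5 + 0.25·28 = 39.5.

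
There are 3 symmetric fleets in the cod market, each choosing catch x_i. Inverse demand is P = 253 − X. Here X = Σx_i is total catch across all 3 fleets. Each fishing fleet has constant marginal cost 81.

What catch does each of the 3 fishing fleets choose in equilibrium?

A representative fishing fleet's profit is π_i = x_i(253 − X) − 81x_i, with X = x_i + Σ_{j≠i} x_j.
First-order condition: 172 − 2x_i − Σ_{j≠i} x_j = 0.
In a symmetric equilibrium every fishing fleet chooses the same x, so Σ_{j≠i} x_j = 2x. The condition becomes 172 − 4x = 0, giving x = 172/4 = 43.

43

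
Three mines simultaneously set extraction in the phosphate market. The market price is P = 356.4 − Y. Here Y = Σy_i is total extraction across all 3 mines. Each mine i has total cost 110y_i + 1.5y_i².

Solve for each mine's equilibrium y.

35.2

A representative mine's profit is π_i = y_i(356.4 − Y) − 110y_i − 1.5y_i², with Y = y_i + Σ_{j≠i} y_j.
First-order condition: 246.4 − 5y_i − Σ_{j≠i} y_j = 0.
Imposing symmetry (y_j = y for all j) turns Σ_{j≠i} y_j into 2y, so 246.4 = 7y and y = 35.2.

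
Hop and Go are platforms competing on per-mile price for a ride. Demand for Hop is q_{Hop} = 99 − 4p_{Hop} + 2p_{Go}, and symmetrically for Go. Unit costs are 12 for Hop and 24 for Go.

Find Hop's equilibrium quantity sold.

56.4

Hop's profit: π = (p_{Hop} − 12)(99 − 4p_{Hop} + 2p_{Go}).
∂π/∂p_{Hop} = 147 − 8p_{Hop} + 2p_{Go} = 0 ⇒ p_{Hop} = 18.375 + 0.25p_{Go}.
Similarly p_{Go} = 24.375 + 0.25p_{Hop}.
Solving the two reaction functions simultaneously: (1 − (0.25)(0.25))p_{Hop} = 18.375 + 0.25·24.375, so 0.9375p_{Hop} = 783/32 and p_{Hop} = 26.1.
Then p_{Go} = 24.375 + 0.25·26.1 = 30.9.
q_{Hop} = 99 − 4·26.1 + 2·30.9 = 56.4.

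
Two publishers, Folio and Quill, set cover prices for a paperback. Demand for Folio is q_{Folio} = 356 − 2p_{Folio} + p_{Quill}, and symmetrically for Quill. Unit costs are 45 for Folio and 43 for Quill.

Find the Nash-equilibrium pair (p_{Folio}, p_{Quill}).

Folio's profit: π = (p_{Folio} − 45)(356 − 2p_{Folio} + p_{Quill}).
∂π/∂p_{Folio} = 446 − 4p_{Folio} + p_{Quill} = 0 ⇒ p_{Folio} = 111.5 + 0.25p_{Quill}.
Similarly p_{Quill} = 110.5 + 0.25p_{Folio}.
Solving the two reaction functions simultaneously: (1 − (0.25)(0.25))p_{Folio} = 111.5 + 0.25·110.5, so 0.9375p_{Folio} = 139.125 and p_{Folio} = 148.4.
Then p_{Quill} = 110.5 + 0.25·148.4 = 147.6.

148.4, 147.6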